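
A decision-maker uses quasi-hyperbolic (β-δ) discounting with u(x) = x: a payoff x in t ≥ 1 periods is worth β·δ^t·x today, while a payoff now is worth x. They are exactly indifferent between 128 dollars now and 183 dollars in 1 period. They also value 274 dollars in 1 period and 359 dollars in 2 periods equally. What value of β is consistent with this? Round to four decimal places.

From the later pair, β·δ^1·274 = β·δ^2·359; dividing through, δ = 274/359 = 0.76323.
Substituting δ into 128 = β·δ·183: β = 128/(139.671) ≈ 0.9164.

β ≈ 0.9164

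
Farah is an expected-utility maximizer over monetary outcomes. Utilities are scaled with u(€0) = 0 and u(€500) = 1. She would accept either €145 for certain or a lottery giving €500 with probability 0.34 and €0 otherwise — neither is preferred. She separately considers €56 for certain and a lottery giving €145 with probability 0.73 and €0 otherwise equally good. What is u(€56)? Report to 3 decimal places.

The first gamble pins u(€145): it must equal 0.34·1 + 0.66·0 = 0.34.
Then u(€56) = 0.73·u(€145) + 0.27·u(€0) = 0.73·0.34 + 0.27·0.00 = 0.2482.

0.248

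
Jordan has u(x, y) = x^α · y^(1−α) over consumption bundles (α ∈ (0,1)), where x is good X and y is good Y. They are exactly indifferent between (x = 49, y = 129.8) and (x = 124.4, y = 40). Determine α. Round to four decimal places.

α ≈ 0.5582

Set the two utilities equal: 49^α·129.8^(1−α) = 124.4^α·40^(1−α).
(49/124.4)^α = (40/129.8)^(1−α); take logs: α·ln(49/124.4) = (1−α)·ln(40/129.8), i.e. α·-0.9316819 = (1−α)·-1.1771154.
With A = -0.9316819 and B = -1.1771154: α·A = (1−α)·B, so α = B/(A+B) = -1.1771154/-2.1087973 ≈ 0.5582.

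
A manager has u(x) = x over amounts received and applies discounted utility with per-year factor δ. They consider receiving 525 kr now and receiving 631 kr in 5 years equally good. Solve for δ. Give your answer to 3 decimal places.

Equating discounted utilities: u(525) = δ^5·u(631) ⇒ δ^5 = u(525)/u(631).
With u(x) = x: δ^5 = 525/631 = 0.83201.
So δ = 0.83201^(1/5) ≈ 0.964.

δ ≈ 0.964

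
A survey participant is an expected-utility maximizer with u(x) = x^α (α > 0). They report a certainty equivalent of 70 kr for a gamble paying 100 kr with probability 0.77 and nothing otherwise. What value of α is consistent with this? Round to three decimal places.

α ≈ 0.733

Since u(0) = 0, the lottery's EU is 0.77·100^α.
Setting u(70) equal to that: 70^α = 0.77·100^α ⇒ (70/100)^α = 0.77.
Taking logs: α·ln(70/100) = ln(0.77), so α = -0.261365 / -0.356675 ≈ 0.733.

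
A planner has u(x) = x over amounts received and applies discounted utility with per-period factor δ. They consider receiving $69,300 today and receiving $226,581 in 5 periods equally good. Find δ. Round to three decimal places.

The payoff in 5 periods is discounted by δ^5, so u(69300) = δ^5·u(226581) and δ^5 = u(69300)/u(226581).
With u(x) = x: δ^5 = 69300/226581 = 0.30585.
Taking the 5th root: δ = 0.30585^(1/5) ≈ 0.789.

δ ≈ 0.789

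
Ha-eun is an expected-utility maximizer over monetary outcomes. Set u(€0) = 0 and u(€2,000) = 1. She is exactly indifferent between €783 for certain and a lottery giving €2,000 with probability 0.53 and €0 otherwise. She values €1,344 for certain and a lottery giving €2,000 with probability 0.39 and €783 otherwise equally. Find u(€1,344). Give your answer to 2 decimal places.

First, u(€783) = 0.53·u(€2,000) + 0.47·u(€0) = 0.53.
The second indifference gives u(€1,344) = 0.39·u(€2,000) + 0.61·u(€783) = 0.39·1.00 + 0.61·0.53 = 0.7133.

0.71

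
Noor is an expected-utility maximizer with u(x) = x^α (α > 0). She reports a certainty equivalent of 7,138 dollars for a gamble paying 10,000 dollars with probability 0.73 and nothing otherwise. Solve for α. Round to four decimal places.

α ≈ 0.9334

Since u(0) = 0, the lottery's EU is 0.73·10000^α.
Setting u(7138) equal to that: 7138^α = 0.73·10000^α ⇒ (7138/10000)^α = 0.73.
Take logs: α = ln 0.73 / ln(7138/10000) ≈ 0.933437.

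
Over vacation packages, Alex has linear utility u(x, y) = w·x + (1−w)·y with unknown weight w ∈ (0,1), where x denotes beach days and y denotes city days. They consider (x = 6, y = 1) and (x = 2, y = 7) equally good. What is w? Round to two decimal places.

w = 0.60

u(6,1) = u(2,7) means w·6 + (1−w)·1 = w·2 + (1−w)·7.
Rearranging, 4·w − 6·(1−w) = 0.
Hence w = 6/(4+6) = 6/10 = 0.60.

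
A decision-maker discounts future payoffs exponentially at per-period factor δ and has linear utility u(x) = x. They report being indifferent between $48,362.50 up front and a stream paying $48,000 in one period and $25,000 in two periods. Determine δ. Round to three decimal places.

δ ≈ 0.730

Equating present values: 48362.50 = 48000δ + 25000δ².
That is, 25000δ² + 48000δ − 48362.50 = 0, a quadratic in δ.
By the quadratic formula (taking the positive root), δ = (−48000 + √7140250000.00) / 50000 ≈ 0.730.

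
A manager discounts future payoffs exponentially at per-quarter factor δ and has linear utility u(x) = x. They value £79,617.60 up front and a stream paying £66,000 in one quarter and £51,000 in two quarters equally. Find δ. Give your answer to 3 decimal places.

δ ≈ 0.760

The stream is worth 66000δ + 51000δ² today, so 66000δ + 51000δ² = 79617.60.
Rearranged: 51000δ² + 66000δ − 79617.60 = 0.
δ = (−66000 + √(66000² + 4·51000·79617.60)) / (2·51000) = (−66000 + √20597990400.00) / 102000 ≈ 0.760.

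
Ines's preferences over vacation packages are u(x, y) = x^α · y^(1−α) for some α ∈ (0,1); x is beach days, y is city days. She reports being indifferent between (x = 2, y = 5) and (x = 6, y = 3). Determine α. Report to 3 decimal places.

α ≈ 0.317

Set the two utilities equal: 2^α·5^(1−α) = 6^α·3^(1−α).
Taking logs: α·ln 2 + (1−α)·ln 5 = α·ln 6 + (1−α)·ln 3, i.e. α·-1.098612 = (1−α)·-0.510826.
With A = -1.098612 and B = -0.510826: α·A = (1−α)·B, so α = B/(A+B) = -0.510826/-1.609438 ≈ 0.317.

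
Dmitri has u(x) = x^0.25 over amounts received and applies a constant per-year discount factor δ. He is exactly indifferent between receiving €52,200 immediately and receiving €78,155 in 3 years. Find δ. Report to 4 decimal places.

Equating discounted utilities: u(52200) = δ^3·u(78155) ⇒ δ^3 = u(52200)/u(78155).
With u(x) = x^0.25: δ^3 = 52200^0.25/78155^0.25 = (52200/78155)^0.25 = 0.90402.
So δ = 0.90402^(1/3) ≈ 0.9669.

δ ≈ 0.9669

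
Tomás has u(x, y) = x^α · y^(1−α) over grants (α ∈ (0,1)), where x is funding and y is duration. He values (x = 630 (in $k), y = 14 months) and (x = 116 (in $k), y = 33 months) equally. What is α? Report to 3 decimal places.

α ≈ 0.336

The Cobb–Douglas utilities coincide, so 630^α·14^(1−α) = 116^α·33^(1−α).
Taking logs: α·ln 630 + (1−α)·ln 14 = α·ln 116 + (1−α)·ln 33, i.e. α·1.692130 = (1−α)·0.857450.
With A = 1.692130 and B = 0.857450: α·A = (1−α)·B, so α = B/(A+B) = 0.857450/2.549580 ≈ 0.336.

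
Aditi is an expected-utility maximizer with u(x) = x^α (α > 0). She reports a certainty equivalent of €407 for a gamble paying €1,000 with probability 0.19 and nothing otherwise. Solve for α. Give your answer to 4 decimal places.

EU(lottery) = 0.19·1000^α + 0.81·0 = 0.19·1000^α.
Equating: 407^α = 0.19·1000^α, i.e. 0.4070^α = 0.19.
Take logs: α = ln 0.19 / ln(407/1000) ≈ 1.847428.

α ≈ 1.8474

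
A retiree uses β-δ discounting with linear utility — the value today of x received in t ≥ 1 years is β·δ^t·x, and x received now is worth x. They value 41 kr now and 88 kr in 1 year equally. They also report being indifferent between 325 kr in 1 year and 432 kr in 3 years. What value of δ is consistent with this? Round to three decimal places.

From the later pair, β·δ^1·325 = β·δ^3·432; dividing through, δ^2 = 325/432 = 0.75231, so δ = 0.86736.

δ ≈ 0.867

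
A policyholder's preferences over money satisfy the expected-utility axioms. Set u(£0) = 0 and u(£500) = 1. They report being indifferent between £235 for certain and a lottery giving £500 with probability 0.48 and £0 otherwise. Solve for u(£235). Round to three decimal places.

0.480

By the standard-gamble method, u(£235) is just the indifference probability on the best outcome: 0.48.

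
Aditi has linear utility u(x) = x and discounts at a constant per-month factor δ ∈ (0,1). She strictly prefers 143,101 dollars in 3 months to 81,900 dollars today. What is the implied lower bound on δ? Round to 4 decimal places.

Under u(x) = x this choice says 81900 < δ^3·143101.
Hence δ^3 > 81900/143101 = 0.57232, and x ↦ x^(1/3) is increasing on (0,∞).
δ > 0.57232^(1/3) = 0.8303.

δ > 0.8303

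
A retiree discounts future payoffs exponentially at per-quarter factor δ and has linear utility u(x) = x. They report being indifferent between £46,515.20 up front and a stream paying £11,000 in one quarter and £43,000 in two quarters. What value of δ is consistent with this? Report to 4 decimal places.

The stream is worth 11000δ + 43000δ² today, so 11000δ + 43000δ² = 46515.20.
So 43000δ² + 11000δ − 46515.20 = 0.
By the quadratic formula (taking the positive root), δ = (−11000 + √8121614400.00) / 86000 ≈ 0.9200.

δ ≈ 0.9200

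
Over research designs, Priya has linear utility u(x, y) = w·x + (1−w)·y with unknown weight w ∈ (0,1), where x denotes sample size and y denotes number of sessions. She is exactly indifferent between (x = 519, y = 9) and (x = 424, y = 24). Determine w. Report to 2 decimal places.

w = 0.14

Equating utilities: w·519 + (1−w)·9 = w·424 + (1−w)·24.
Rearranging, 95·w − 15·(1−w) = 0.
The marginal rate of substitution is 15/95, so w = 15/(95+15) = 0.14.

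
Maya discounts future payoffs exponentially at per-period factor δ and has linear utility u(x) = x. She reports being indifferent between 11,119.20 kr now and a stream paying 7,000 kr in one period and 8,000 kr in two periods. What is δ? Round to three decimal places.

Present value of the stream is 7000·δ + 8000·δ². Indifference gives 7000δ + 8000δ² = 11119.20.
That is, 8000δ² + 7000δ − 11119.20 = 0, a quadratic in δ.
The positive root is δ = [−7000 + √(7000² + 4·8000·11119.20)] / (2·8000) = (−7000 + 20120.000)/16000 ≈ 0.820.

δ ≈ 0.820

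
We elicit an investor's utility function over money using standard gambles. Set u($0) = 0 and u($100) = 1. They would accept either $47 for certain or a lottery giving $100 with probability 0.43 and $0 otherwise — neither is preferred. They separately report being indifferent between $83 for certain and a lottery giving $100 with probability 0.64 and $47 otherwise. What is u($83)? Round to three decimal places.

First, u($47) = 0.43·u($100) + 0.57·u($0) = 0.43.
Chaining: u($83) = 0.64·1.00 + 0.36·0.43 = 0.7948.

0.795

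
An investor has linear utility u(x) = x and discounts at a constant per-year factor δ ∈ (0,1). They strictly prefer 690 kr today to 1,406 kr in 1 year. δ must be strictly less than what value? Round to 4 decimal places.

Under u(x) = x this choice says 690 > δ·1406.
Dividing through by 1406 gives δ < 0.49075.

δ < 0.4908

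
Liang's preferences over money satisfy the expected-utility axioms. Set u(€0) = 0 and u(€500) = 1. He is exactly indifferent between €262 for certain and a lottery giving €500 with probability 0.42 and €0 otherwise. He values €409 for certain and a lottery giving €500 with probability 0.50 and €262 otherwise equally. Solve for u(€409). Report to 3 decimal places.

From the first indifference, u(€262) = 0.42·u(€500) + 0.58·u(€0) = 0.42·1 + 0.58·0 = 0.42.
Chaining: u(€409) = 0.50·1.00 + 0.50·0.42 = 0.7100.

0.710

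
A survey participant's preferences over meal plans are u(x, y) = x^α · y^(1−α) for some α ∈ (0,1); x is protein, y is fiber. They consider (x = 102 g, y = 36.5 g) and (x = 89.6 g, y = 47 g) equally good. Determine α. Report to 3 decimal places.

Set the two utilities equal: 102^α·36.5^(1−α) = 89.6^α·47^(1−α).
Taking logs: α·ln 102 + (1−α)·ln 36.5 = α·ln 89.6 + (1−α)·ln 47, i.e. α·0.129617 = (1−α)·0.252835.
So α/(1−α) = (0.252835)/(0.129617) = 1.950631, and α = 1.950631/2.950631 ≈ 0.661.

α ≈ 0.661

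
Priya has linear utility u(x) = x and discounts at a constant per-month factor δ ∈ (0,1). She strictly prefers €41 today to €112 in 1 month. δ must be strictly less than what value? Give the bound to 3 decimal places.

δ < 0.366

The preference means 41 > δ·112.
So δ < 41/112 = 0.36607.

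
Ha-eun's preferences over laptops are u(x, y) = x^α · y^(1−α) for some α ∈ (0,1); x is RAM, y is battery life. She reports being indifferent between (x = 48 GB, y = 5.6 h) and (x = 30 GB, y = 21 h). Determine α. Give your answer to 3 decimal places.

Set the two utilities equal: 48^α·5.6^(1−α) = 30^α·21^(1−α).
Taking logs: α·ln 48 + (1−α)·ln 5.6 = α·ln 30 + (1−α)·ln 21, i.e. α·0.470004 = (1−α)·1.321756.
So α/(1−α) = (1.321756)/(0.470004) = 2.812223, and α = 2.812223/3.812223 ≈ 0.738.

α ≈ 0.738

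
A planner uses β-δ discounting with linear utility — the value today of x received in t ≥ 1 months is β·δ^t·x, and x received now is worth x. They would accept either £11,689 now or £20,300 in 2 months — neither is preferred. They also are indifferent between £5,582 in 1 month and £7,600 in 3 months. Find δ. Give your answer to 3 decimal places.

From the later pair, β·δ^1·5582 = β·δ^3·7600; dividing through, δ^2 = 5582/7600 = 0.73447, so δ = 0.85701.

δ ≈ 0.857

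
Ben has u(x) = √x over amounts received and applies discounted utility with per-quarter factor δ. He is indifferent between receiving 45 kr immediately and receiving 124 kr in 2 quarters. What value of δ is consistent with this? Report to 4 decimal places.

Indifference means u(45) = δ^2 · u(124), so δ^2 = u(45)/u(124).
With u(x) = √x: δ^2 = √45/√124 = √(45/124) = 0.60241.
So δ = 0.60241^(1/2) ≈ 0.7762.

δ ≈ 0.7762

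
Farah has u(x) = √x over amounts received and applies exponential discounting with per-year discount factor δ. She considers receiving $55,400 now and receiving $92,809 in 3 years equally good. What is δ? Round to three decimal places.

Equating discounted utilities: u(55400) = δ^3·u(92809) ⇒ δ^3 = u(55400)/u(92809).
Since u(x) = √x, δ^3 = √(55400/92809) = 0.77261.
Hence δ = (0.77261)^(1/3) = 0.91760.

δ ≈ 0.918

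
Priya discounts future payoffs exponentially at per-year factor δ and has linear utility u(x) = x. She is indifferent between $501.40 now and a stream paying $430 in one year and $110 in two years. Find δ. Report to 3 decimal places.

Equating present values: 501.40 = 430δ + 110δ².
That is, 110δ² + 430δ − 501.40 = 0, a quadratic in δ.
The positive root is δ = [−430 + √(430² + 4·110·501.40)] / (2·110) = (−430 + 636.801)/220 ≈ 0.940.

δ ≈ 0.940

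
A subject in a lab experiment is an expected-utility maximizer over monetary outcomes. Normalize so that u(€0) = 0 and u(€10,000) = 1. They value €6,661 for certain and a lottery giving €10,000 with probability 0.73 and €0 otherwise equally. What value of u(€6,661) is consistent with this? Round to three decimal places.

0.730

By the standard-gamble method, u(€6,661) is just the indifference probability on the best outcome: 0.73.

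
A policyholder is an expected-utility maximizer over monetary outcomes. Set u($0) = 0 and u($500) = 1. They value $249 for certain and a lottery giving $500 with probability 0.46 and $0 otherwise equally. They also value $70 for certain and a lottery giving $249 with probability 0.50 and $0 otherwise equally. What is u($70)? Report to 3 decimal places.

0.230

From the first indifference, u($249) = 0.46·u($500) + 0.54·u($0) = 0.46·1 + 0.54·0 = 0.46.
The second indifference gives u($70) = 0.50·u($249) + 0.50·u($0) = 0.50·0.46 + 0.50·0.00 = 0.2300.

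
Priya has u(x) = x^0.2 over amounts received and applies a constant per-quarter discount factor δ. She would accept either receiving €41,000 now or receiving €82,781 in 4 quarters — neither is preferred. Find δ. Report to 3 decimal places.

The payoff in 4 quarters is discounted by δ^4, so u(41000) = δ^4·u(82781) and δ^4 = u(41000)/u(82781).
With u(x) = x^0.2: δ^4 = 41000^0.2/82781^0.2 = (41000/82781)^0.2 = 0.86890.
So δ = 0.86890^(1/4) ≈ 0.965.

δ ≈ 0.965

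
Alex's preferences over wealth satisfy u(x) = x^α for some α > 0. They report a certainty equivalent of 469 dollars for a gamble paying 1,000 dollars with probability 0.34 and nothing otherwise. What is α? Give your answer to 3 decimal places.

α ≈ 1.425

The lottery's expected utility is 0.34·u(1000) + 0.66·u(0) = 0.34·1000^α (since u(0) = 0 for α > 0).
Indifference: 469^α = 0.34·1000^α, so (469/1000)^α = 0.34.
α = ln(0.34) / ln(469/1000) = -1.078810/-0.757153 ≈ 1.425.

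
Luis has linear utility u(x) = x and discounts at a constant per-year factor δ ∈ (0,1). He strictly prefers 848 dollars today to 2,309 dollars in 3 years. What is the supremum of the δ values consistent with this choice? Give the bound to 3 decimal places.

The preference means 848 > δ^3·2309.
Dividing by 2309: δ^3 < 0.36726. Both sides are positive, so the cube root keeps the direction.
δ < 0.36726^(1/3) = 0.716.

δ < 0.716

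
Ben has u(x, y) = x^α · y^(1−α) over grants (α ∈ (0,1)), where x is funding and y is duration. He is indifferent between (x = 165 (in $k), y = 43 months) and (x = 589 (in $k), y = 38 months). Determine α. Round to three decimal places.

Set the two utilities equal: 165^α·43^(1−α) = 589^α·38^(1−α).
Taking logs: α·ln 165 + (1−α)·ln 43 = α·ln 589 + (1−α)·ln 38, i.e. α·-1.272481 = (1−α)·-0.123614.
So α/(1−α) = (-0.123614)/(-1.272481) = 0.097144, and α = 0.097144/1.097144 ≈ 0.089.

α ≈ 0.089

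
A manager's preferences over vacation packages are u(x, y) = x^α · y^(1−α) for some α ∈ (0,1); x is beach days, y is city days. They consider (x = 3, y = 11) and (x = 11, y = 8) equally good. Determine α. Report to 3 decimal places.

α ≈ 0.197

The Cobb–Douglas utilities coincide, so 3^α·11^(1−α) = 11^α·8^(1−α).
Rearrange to (3/11)^α = (8/11)^(1−α) and take logs: α·-1.299283 = (1−α)·-0.318454.
So α/(1−α) = (-0.318454)/(-1.299283) = 0.245100, and α = 0.245100/1.245100 ≈ 0.197.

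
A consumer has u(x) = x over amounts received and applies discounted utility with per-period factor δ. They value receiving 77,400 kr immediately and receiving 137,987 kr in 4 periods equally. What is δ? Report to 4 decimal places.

Equating discounted utilities: u(77400) = δ^4·u(137987) ⇒ δ^4 = u(77400)/u(137987).
With u(x) = x: δ^4 = 77400/137987 = 0.56092.
Hence δ = (0.56092)^(1/4) = 0.865418.

δ ≈ 0.8654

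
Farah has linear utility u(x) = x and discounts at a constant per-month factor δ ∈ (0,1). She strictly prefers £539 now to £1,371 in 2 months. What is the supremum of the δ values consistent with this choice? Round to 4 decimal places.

δ < 0.6270

The preference means 539 > δ^2·1371.
Dividing by 1371: δ^2 < 0.39314. Both sides are positive, so the square root keeps the direction.
δ < (539/1371)^(1/2) ≈ 0.6270.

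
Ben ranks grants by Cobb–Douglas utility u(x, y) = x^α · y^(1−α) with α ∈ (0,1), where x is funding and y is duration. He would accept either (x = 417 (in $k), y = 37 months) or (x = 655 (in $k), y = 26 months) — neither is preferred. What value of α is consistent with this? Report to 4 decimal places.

Indifference: 417^α · 37^(1−α) = 655^α · 26^(1−α).
Taking logs: α·ln 417 + (1−α)·ln 37 = α·ln 655 + (1−α)·ln 26, i.e. α·-0.4515490 = (1−α)·-0.3528214.
With A = -0.4515490 and B = -0.3528214: α·A = (1−α)·B, so α = B/(A+B) = -0.3528214/-0.8043704 ≈ 0.4386.

α ≈ 0.4386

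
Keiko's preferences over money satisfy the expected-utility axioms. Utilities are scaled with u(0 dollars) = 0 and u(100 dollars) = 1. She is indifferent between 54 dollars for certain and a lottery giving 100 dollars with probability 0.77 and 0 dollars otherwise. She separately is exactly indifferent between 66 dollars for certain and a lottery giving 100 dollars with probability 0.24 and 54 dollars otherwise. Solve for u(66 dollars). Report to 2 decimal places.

From the first indifference, u(54 dollars) = 0.77·u(100 dollars) + 0.23·u(0 dollars) = 0.77·1 + 0.23·0 = 0.77.
Chaining: u(66 dollars) = 0.24·1.00 + 0.76·0.77 = 0.8252.

0.83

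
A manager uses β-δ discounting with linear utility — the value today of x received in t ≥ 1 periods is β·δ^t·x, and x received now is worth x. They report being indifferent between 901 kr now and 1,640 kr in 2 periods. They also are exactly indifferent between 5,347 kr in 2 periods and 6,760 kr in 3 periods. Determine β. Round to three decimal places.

β ≈ 0.878

The second indifference involves only future payoffs, so β cancels: β·δ^2·5347 = β·δ^3·6760, giving δ = 5347/6760 = 0.79098.
Now use the now-vs-future pair: 901 = β·δ^2·1640 gives β = 901/(0.62564·1640) ≈ 0.878.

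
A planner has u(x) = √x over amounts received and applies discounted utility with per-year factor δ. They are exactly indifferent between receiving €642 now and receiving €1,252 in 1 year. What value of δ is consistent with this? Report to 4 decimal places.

δ ≈ 0.7161

Equating discounted utilities: u(642) = δ·u(1252) ⇒ δ = u(642)/u(1252).
With u(x) = √x: δ = √642/√1252 = √(642/1252) = 0.71609.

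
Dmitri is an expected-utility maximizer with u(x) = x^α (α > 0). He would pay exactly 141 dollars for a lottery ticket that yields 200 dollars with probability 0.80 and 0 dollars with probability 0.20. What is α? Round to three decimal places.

α ≈ 0.638

EU(lottery) = 0.80·200^α + 0.20·0 = 0.80·200^α.
Setting u(141) equal to that: 141^α = 0.80·200^α ⇒ (141/200)^α = 0.80.
Take logs: α = ln 0.80 / ln(141/200) ≈ 0.63836.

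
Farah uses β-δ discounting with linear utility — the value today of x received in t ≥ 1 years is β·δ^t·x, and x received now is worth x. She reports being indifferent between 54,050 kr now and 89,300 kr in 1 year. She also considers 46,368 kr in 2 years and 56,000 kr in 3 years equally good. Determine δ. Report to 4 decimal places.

Both payoffs in the second observation are in the future, so β drops out: δ^2·46368 = δ^3·56000 ⇒ δ = 46368/56000 = 0.82800.

δ ≈ 0.8280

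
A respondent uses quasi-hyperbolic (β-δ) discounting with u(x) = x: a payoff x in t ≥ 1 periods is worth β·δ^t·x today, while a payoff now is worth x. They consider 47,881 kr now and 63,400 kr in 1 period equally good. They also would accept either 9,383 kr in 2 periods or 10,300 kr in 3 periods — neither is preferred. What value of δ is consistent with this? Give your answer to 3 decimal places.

The second indifference involves only future payoffs, so β cancels: β·δ^2·9383 = β·δ^3·10300, giving δ = 9383/10300 = 0.91097.

δ ≈ 0.911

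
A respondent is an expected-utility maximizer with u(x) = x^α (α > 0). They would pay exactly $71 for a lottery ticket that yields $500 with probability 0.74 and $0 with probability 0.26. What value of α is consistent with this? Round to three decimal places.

α ≈ 0.154

Since u(0) = 0, the lottery's EU is 0.74·500^α.
Setting u(71) equal to that: 71^α = 0.74·500^α ⇒ (71/500)^α = 0.74.
Take logs: α = ln 0.74 / ln(71/500) ≈ 0.15426.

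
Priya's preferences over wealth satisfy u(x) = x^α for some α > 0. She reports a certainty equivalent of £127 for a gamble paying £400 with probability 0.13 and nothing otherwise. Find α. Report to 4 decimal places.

Since u(0) = 0, the lottery's EU is 0.13·400^α.
Equating: 127^α = 0.13·400^α, i.e. 0.3175^α = 0.13.
Taking logs: α·ln(127/400) = ln(0.13), so α = -2.0402208 / -1.1472775 ≈ 1.7783.

α ≈ 1.7783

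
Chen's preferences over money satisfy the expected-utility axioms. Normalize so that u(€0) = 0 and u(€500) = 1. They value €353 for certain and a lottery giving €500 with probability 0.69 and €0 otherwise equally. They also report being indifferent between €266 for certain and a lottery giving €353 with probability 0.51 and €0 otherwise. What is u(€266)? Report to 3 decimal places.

0.352

The first gamble pins u(€353): it must equal 0.69·1 + 0.31·0 = 0.69.
Chaining: u(€266) = 0.51·0.69 + 0.49·0.00 = 0.3519.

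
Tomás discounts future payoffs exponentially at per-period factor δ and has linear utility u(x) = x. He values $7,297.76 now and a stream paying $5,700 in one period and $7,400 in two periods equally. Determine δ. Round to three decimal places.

Present value of the stream is 5700·δ + 7400·δ². Indifference gives 5700δ + 7400δ² = 7297.76.
Rearranged: 7400δ² + 5700δ − 7297.76 = 0.
δ = (−5700 + √(5700² + 4·7400·7297.76)) / (2·7400) = (−5700 + √248503696.00) / 14800 ≈ 0.680.

δ ≈ 0.680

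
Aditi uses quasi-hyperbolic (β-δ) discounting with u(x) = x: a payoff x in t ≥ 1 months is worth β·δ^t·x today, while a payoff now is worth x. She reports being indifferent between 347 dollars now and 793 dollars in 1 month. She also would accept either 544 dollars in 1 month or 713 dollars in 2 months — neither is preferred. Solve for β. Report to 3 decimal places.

From the later pair, β·δ^1·544 = β·δ^2·713; dividing through, δ = 544/713 = 0.76297.
The first indifference: 347 = β·δ·793, so β = 347/(δ·793) = 347/(0.76297·793) ≈ 0.574.

β ≈ 0.574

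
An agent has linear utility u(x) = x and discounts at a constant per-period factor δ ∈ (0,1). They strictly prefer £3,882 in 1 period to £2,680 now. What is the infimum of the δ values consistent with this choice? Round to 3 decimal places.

Under u(x) = x this choice says 2680 < δ·3882.
So δ > 2680/3882 = 0.69037.

δ > 0.690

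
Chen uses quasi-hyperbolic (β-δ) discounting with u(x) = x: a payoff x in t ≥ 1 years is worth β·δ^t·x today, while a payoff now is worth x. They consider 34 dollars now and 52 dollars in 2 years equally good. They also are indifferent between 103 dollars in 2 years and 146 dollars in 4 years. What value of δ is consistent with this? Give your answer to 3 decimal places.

From the later pair, β·δ^2·103 = β·δ^4·146; dividing through, δ^2 = 103/146 = 0.70548, so δ = 0.83993.

δ ≈ 0.840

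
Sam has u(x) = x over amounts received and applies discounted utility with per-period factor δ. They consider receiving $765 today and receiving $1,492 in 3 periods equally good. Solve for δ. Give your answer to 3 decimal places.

δ ≈ 0.800

Indifference means u(765) = δ^3 · u(1492), so δ^3 = u(765)/u(1492).
With u(x) = x: δ^3 = 765/1492 = 0.51273.
Hence δ = (0.51273)^(1/3) = 0.80038.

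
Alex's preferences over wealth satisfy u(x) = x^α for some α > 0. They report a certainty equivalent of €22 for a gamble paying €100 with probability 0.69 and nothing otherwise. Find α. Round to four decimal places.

α ≈ 0.2451

EU(lottery) = 0.69·100^α + 0.31·0 = 0.69·100^α.
Indifference: 22^α = 0.69·100^α, so (22/100)^α = 0.69.
α = ln(0.69) / ln(22/100) = -0.3710637/-1.5141277 ≈ 0.2451.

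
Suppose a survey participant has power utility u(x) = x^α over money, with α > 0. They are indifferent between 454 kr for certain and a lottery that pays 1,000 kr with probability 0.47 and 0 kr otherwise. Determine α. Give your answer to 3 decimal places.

EU(lottery) = 0.47·1000^α + 0.53·0 = 0.47·1000^α.
Indifference: 454^α = 0.47·1000^α, so (454/1000)^α = 0.47.
Take logs: α = ln 0.47 / ln(454/1000) ≈ 0.95614.

α ≈ 0.956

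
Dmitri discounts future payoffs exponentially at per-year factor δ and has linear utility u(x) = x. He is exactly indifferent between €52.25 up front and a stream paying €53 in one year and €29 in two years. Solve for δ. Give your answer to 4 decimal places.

δ ≈ 0.7100

Equating present values: 52.25 = 53δ + 29δ².
That is, 29δ² + 53δ − 52.25 = 0, a quadratic in δ.
By the quadratic formula (taking the positive root), δ = (−53 + √8870.00) / 58 ≈ 0.7100.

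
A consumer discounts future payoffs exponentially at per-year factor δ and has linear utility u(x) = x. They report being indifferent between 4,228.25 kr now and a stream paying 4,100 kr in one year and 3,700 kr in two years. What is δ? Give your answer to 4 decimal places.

The stream is worth 4100δ + 3700δ² today, so 4100δ + 3700δ² = 4228.25.
That is, 3700δ² + 4100δ − 4228.25 = 0, a quadratic in δ.
The positive root is δ = [−4100 + √(4100² + 4·3700·4228.25)] / (2·3700) = (−4100 + 8910.000)/7400 ≈ 0.6500.

δ ≈ 0.6500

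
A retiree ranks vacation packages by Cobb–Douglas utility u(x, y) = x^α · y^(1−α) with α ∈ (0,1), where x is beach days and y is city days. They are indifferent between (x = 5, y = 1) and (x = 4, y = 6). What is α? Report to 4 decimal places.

The Cobb–Douglas utilities coincide, so 5^α·1^(1−α) = 4^α·6^(1−α).
Taking logs: α·ln 5 + (1−α)·ln 1 = α·ln 4 + (1−α)·ln 6, i.e. α·0.2231436 = (1−α)·1.7917595.
So α/(1−α) = (1.7917595)/(0.2231436) = 8.0296253, and α = 8.0296253/9.0296253 ≈ 0.8893.

α ≈ 0.8893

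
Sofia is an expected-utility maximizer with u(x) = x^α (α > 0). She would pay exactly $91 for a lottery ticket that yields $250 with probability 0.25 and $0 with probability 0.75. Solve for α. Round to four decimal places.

Since u(0) = 0, the lottery's EU is 0.25·250^α.
Indifference: 91^α = 0.25·250^α, so (91/250)^α = 0.25.
α = ln(0.25) / ln(91/250) = -1.3862944/-1.0106014 ≈ 1.3718.

α ≈ 1.3718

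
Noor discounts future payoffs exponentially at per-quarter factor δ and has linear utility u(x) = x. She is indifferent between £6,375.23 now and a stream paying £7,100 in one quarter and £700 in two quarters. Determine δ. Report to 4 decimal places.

Present value of the stream is 7100·δ + 700·δ². Indifference gives 7100δ + 700δ² = 6375.23.
So 700δ² + 7100δ − 6375.23 = 0.
δ = (−7100 + √(7100² + 4·700·6375.23)) / (2·700) = (−7100 + √68260644.00) / 1400 ≈ 0.8300.

δ ≈ 0.8300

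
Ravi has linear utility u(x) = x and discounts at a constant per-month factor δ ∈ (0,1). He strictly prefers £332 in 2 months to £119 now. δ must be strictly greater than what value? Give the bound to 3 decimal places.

δ > 0.599

Comparing present values: 119 < δ^2·332.
So δ^2 > 119/332 = 0.35843; taking the square root of both positive sides preserves the inequality.
δ > (119/332)^(1/2) ≈ 0.599.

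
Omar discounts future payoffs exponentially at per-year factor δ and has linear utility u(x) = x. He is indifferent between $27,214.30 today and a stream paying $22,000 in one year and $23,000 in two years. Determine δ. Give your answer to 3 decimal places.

δ ≈ 0.710

The stream is worth 22000δ + 23000δ² today, so 22000δ + 23000δ² = 27214.30.
That is, 23000δ² + 22000δ − 27214.30 = 0, a quadratic in δ.
δ = (−22000 + √(22000² + 4·23000·27214.30)) / (2·23000) = (−22000 + √2987715600.00) / 46000 ≈ 0.710.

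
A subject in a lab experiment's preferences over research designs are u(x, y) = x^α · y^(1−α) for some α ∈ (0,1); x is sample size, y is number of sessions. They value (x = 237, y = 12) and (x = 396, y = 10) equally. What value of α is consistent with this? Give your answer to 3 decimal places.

Indifference: 237^α · 12^(1−α) = 396^α · 10^(1−α).
Rearrange to (237/396)^α = (10/12)^(1−α) and take logs: α·-0.513354 = (1−α)·-0.182322.
Thus α·(-0.695676) = -0.182322, so α = -0.182322/-0.695676 ≈ 0.262.

α ≈ 0.262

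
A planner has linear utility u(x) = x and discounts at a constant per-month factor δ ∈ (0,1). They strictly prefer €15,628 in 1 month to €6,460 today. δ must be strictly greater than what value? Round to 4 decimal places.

δ > 0.4134

The preference means 6460 < δ·15628.
So δ > 6460/15628 = 0.41336.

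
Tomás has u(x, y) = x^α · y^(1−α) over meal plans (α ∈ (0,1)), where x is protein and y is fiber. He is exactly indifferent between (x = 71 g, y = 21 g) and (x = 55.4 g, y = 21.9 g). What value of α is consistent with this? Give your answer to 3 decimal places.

Set the two utilities equal: 71^α·21^(1−α) = 55.4^α·21.9^(1−α).
Rearrange to (71/55.4)^α = (21.9/21)^(1−α) and take logs: α·0.248100 = (1−α)·0.041964.
Thus α·(0.290064) = 0.041964, so α = 0.041964/0.290064 ≈ 0.145.

α ≈ 0.145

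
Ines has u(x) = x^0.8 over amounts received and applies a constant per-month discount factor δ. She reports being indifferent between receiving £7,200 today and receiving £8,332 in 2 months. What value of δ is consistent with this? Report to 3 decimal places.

The payoff in 2 months is discounted by δ^2, so u(7200) = δ^2·u(8332) and δ^2 = u(7200)/u(8332).
Since u(x) = x^0.8, δ^2 = (7200/8332)^0.8 = 0.86414^0.8 = 0.88975.
So δ = 0.88975^(1/2) ≈ 0.943.

δ ≈ 0.943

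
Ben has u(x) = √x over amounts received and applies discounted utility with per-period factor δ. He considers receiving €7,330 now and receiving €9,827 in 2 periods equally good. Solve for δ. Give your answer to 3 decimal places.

Indifference means u(7330) = δ^2 · u(9827), so δ^2 = u(7330)/u(9827).
Since u(x) = √x, δ^2 = √(7330/9827) = 0.86366.
So δ = 0.86366^(1/2) ≈ 0.929.

δ ≈ 0.929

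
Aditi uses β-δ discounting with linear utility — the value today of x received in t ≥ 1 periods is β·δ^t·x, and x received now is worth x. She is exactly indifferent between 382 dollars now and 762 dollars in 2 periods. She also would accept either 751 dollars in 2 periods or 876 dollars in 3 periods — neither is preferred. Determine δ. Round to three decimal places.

From the later pair, β·δ^2·751 = β·δ^3·876; dividing through, δ = 751/876 = 0.85731.

δ ≈ 0.857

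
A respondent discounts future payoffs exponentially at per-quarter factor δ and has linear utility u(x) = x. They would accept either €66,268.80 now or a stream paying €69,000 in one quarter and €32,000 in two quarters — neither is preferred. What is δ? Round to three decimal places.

The stream is worth 69000δ + 32000δ² today, so 69000δ + 32000δ² = 66268.80.
So 32000δ² + 69000δ − 66268.80 = 0.
By the quadratic formula (taking the positive root), δ = (−69000 + √13243406400.00) / 64000 ≈ 0.720.

δ ≈ 0.720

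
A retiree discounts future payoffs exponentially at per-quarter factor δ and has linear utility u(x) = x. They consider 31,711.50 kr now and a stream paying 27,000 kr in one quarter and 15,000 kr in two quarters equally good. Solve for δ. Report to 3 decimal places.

δ ≈ 0.810

Equating present values: 31711.50 = 27000δ + 15000δ².
Rearranged: 15000δ² + 27000δ − 31711.50 = 0.
By the quadratic formula (taking the positive root), δ = (−27000 + √2631690000.00) / 30000 ≈ 0.810.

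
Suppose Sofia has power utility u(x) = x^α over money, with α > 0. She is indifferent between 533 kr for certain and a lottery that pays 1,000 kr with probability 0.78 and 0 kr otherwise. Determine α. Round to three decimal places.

Since u(0) = 0, the lottery's EU is 0.78·1000^α.
Equating: 533^α = 0.78·1000^α, i.e. 0.5330^α = 0.78.
α = ln(0.78) / ln(533/1000) = -0.248461/-0.629234 ≈ 0.395.

α ≈ 0.395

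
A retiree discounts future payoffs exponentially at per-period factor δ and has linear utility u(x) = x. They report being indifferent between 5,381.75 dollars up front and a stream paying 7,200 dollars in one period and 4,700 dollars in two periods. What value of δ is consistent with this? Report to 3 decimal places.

Equating present values: 5381.75 = 7200δ + 4700δ².
Rearranged: 4700δ² + 7200δ − 5381.75 = 0.
By the quadratic formula (taking the positive root), δ = (−7200 + √153016900.00) / 9400 ≈ 0.550.

δ ≈ 0.550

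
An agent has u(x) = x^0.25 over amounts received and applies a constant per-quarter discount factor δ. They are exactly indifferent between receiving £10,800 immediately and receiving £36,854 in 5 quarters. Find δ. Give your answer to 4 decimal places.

δ ≈ 0.9405

Equating discounted utilities: u(10800) = δ^5·u(36854) ⇒ δ^5 = u(10800)/u(36854).
Since u(x) = x^0.25, δ^5 = (10800/36854)^0.25 = 0.29305^0.25 = 0.73576.
So δ = 0.73576^(1/5) ≈ 0.9405.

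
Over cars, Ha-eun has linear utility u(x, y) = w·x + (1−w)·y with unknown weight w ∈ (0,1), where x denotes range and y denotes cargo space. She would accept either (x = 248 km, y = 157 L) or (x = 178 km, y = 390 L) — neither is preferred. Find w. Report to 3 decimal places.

w = 0.769

u(248,157) = u(178,390) means w·248 + (1−w)·157 = w·178 + (1−w)·390.
Collecting terms: w·70 = (1−w)·233.
Hence w = 233/(70+233) = 233/303 = 0.769.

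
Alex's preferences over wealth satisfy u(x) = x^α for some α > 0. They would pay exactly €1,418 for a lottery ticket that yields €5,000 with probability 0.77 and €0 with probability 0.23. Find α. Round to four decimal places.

α ≈ 0.2074

The lottery's expected utility is 0.77·u(5000) + 0.23·u(0) = 0.77·5000^α (since u(0) = 0 for α > 0).
Setting u(1418) equal to that: 1418^α = 0.77·5000^α ⇒ (1418/5000)^α = 0.77.
Taking logs: α·ln(1418/5000) = ln(0.77), so α = -0.2613648 / -1.2601905 ≈ 0.2074.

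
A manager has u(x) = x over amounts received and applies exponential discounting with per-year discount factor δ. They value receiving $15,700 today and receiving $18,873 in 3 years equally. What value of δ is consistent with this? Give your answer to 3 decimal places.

The payoff in 3 years is discounted by δ^3, so u(15700) = δ^3·u(18873) and δ^3 = u(15700)/u(18873).
With u(x) = x: δ^3 = 15700/18873 = 0.83188.
So δ = 0.83188^(1/3) ≈ 0.940.

δ ≈ 0.940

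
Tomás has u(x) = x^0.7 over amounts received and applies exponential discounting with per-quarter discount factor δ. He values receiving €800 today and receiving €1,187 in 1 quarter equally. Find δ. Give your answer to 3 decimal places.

Indifference means u(800) = δ · u(1187), so δ = u(800)/u(1187).
With u(x) = x^0.7: δ = 800^0.7/1187^0.7 = (800/1187)^0.7 = 0.75866.

δ ≈ 0.759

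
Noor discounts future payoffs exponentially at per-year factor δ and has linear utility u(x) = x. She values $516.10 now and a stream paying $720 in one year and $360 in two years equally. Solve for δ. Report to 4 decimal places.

δ ≈ 0.5600

The stream is worth 720δ + 360δ² today, so 720δ + 360δ² = 516.10.
That is, 360δ² + 720δ − 516.10 = 0, a quadratic in δ.
By the quadratic formula (taking the positive root), δ = (−720 + √1261584.00) / 720 ≈ 0.5600.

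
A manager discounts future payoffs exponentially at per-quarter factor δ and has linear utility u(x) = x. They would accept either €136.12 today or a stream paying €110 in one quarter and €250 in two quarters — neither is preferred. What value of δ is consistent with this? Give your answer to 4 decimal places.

δ ≈ 0.5500

Equating present values: 136.12 = 110δ + 250δ².
Rearranged: 250δ² + 110δ − 136.12 = 0.
The positive root is δ = [−110 + √(110² + 4·250·136.12)] / (2·250) = (−110 + 384.994)/500 ≈ 0.5500.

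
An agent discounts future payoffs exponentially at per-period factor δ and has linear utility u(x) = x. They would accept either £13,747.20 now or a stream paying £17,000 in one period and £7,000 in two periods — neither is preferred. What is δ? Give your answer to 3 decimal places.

δ ≈ 0.640

Equating present values: 13747.20 = 17000δ + 7000δ².
So 7000δ² + 17000δ − 13747.20 = 0.
δ = (−17000 + √(17000² + 4·7000·13747.20)) / (2·7000) = (−17000 + √673921600.00) / 14000 ≈ 0.640.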